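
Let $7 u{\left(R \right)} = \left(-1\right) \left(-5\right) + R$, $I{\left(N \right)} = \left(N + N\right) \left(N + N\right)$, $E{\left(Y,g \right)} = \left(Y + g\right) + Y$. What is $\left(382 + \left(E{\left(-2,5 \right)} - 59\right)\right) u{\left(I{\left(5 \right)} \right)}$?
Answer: $4860$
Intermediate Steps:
$E{\left(Y,g \right)} = g + 2 Y$
$I{\left(N \right)} = 4 N^{2}$ ($I{\left(N \right)} = 2 N 2 N = 4 N^{2}$)
$u{\left(R \right)} = \frac{5}{7} + \frac{R}{7}$ ($u{\left(R \right)} = \frac{\left(-1\right) \left(-5\right) + R}{7} = \frac{5 + R}{7} = \frac{5}{7} + \frac{R}{7}$)
$\left(382 + \left(E{\left(-2,5 \right)} - 59\right)\right) u{\left(I{\left(5 \right)} \right)} = \left(382 + \left(\left(5 + 2 \left(-2\right)\right) - 59\right)\right) \left(\frac{5}{7} + \frac{4 \cdot 5^{2}}{7}\right) = \left(382 + \left(\left(5 - 4\right) - 59\right)\right) \left(\frac{5}{7} + \frac{4 \cdot 25}{7}\right) = \left(382 + \left(1 - 59\right)\right) \left(\frac{5}{7} + \frac{1}{7} \cdot 100\right) = \left(382 - 58\right) \left(\frac{5}{7} + \frac{100}{7}\right) = 324 \cdot 15 = 4860$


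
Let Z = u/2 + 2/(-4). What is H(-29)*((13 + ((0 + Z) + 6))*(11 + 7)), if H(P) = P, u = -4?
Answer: -8613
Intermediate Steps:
Z = -5/2 (Z = -4/2 + 2/(-4) = -4*½ + 2*(-¼) = -2 - ½ = -5/2 ≈ -2.5000)
H(-29)*((13 + ((0 + Z) + 6))*(11 + 7)) = -29*(13 + ((0 - 5/2) + 6))*(11 + 7) = -29*(13 + (-5/2 + 6))*18 = -29*(13 + 7/2)*18 = -957*18/2 = -29*297 = -8613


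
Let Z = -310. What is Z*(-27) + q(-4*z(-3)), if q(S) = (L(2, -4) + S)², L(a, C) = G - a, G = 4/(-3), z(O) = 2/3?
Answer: 8406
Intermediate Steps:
z(O) = ⅔ (z(O) = 2*(⅓) = ⅔)
G = -4/3 (G = 4*(-⅓) = -4/3 ≈ -1.3333)
L(a, C) = -4/3 - a
q(S) = (-10/3 + S)² (q(S) = ((-4/3 - 1*2) + S)² = ((-4/3 - 2) + S)² = (-10/3 + S)²)
Z*(-27) + q(-4*z(-3)) = -310*(-27) + (-10 + 3*(-4*⅔))²/9 = 8370 + (-10 + 3*(-8/3))²/9 = 8370 + (-10 - 8)²/9 = 8370 + (⅑)*(-18)² = 8370 + (⅑)*324 = 8370 + 36 = 8406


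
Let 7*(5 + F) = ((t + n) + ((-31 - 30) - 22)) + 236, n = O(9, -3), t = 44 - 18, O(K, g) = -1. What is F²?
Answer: 20449/49 ≈ 417.33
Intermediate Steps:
t = 26
n = -1
F = 143/7 (F = -5 + (((26 - 1) + ((-31 - 30) - 22)) + 236)/7 = -5 + ((25 + (-61 - 22)) + 236)/7 = -5 + ((25 - 83) + 236)/7 = -5 + (-58 + 236)/7 = -5 + (⅐)*178 = -5 + 178/7 = 143/7 ≈ 20.429)
F² = (143/7)² = 20449/49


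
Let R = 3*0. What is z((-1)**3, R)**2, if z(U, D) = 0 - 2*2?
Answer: 16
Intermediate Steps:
R = 0
z(U, D) = -4 (z(U, D) = 0 - 4 = -4)
z((-1)**3, R)**2 = (-4)**2 = 16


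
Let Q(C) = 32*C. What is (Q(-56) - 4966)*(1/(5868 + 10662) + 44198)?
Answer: -2468673547639/8265 ≈ -2.9869e+8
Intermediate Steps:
(Q(-56) - 4966)*(1/(5868 + 10662) + 44198) = (32*(-56) - 4966)*(1/(5868 + 10662) + 44198) = (-1792 - 4966)*(1/16530 + 44198) = -6758*(1/16530 + 44198) = -6758*730592941/16530 = -2468673547639/8265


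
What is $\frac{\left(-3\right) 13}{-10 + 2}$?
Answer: $\frac{39}{8} \approx 4.875$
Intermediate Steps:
$\frac{\left(-3\right) 13}{-10 + 2} = - \frac{39}{-8} = \left(-39\right) \left(- \frac{1}{8}\right) = \frac{39}{8}$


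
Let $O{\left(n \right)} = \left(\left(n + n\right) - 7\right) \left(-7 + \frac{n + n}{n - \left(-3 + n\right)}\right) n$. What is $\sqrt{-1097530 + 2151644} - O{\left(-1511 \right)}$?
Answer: $\frac{13927260217}{3} + \sqrt{1054114} \approx 4.6424 \cdot 10^{9}$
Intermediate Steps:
$O{\left(n \right)} = n \left(-7 + 2 n\right) \left(-7 + \frac{2 n}{3}\right)$ ($O{\left(n \right)} = \left(2 n - 7\right) \left(-7 + \frac{2 n}{3}\right) n = \left(-7 + 2 n\right) \left(-7 + 2 n \frac{1}{3}\right) n = \left(-7 + 2 n\right) \left(-7 + \frac{2 n}{3}\right) n = n \left(-7 + 2 n\right) \left(-7 + \frac{2 n}{3}\right)$)
$\sqrt{-1097530 + 2151644} - O{\left(-1511 \right)} = \sqrt{-1097530 + 2151644} - \frac{1}{3} \left(-1511\right) \left(147 - -84616 + 4 \left(-1511\right)^{2}\right) = \sqrt{1054114} - \frac{1}{3} \left(-1511\right) \left(147 + 84616 + 4 \cdot 2283121\right) = \sqrt{1054114} - \frac{1}{3} \left(-1511\right) \left(147 + 84616 + 9132484\right) = \sqrt{1054114} - \frac{1}{3} \left(-1511\right) 9217247 = \sqrt{1054114} - - \frac{13927260217}{3} = \sqrt{1054114} + \frac{13927260217}{3} = \frac{13927260217}{3} + \sqrt{1054114}$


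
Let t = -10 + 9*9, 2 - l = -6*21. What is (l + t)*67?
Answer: 13333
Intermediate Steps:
l = 128 (l = 2 - (-6)*21 = 2 - 1*(-126) = 2 + 126 = 128)
t = 71 (t = -10 + 81 = 71)
(l + t)*67 = (128 + 71)*67 = 199*67 = 13333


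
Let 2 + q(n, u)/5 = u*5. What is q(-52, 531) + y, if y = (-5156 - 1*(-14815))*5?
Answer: 61560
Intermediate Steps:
q(n, u) = -10 + 25*u (q(n, u) = -10 + 5*(u*5) = -10 + 5*(5*u) = -10 + 25*u)
y = 48295 (y = (-5156 + 14815)*5 = 9659*5 = 48295)
q(-52, 531) + y = (-10 + 25*531) + 48295 = (-10 + 13275) + 48295 = 13265 + 48295 = 61560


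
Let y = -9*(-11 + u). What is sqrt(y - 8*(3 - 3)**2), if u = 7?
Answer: 6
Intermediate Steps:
y = 36 (y = -9*(-11 + 7) = -9*(-4) = 36)
sqrt(y - 8*(3 - 3)**2) = sqrt(36 - 8*(3 - 3)**2) = sqrt(36 - 8*0**2) = sqrt(36 - 8*0) = sqrt(36 + 0) = sqrt(36) = 6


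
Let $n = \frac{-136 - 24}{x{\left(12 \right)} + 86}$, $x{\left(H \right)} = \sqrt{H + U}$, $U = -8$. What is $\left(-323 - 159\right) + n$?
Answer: $- \frac{5322}{11} \approx -483.82$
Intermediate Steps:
$x{\left(H \right)} = \sqrt{-8 + H}$ ($x{\left(H \right)} = \sqrt{H - 8} = \sqrt{-8 + H}$)
$n = - \frac{20}{11}$ ($n = \frac{-136 - 24}{\sqrt{-8 + 12} + 86} = - \frac{160}{\sqrt{4} + 86} = - \frac{160}{2 + 86} = - \frac{160}{88} = \left(-160\right) \frac{1}{88} = - \frac{20}{11} \approx -1.8182$)
$\left(-323 - 159\right) + n = \left(-323 - 159\right) - \frac{20}{11} = -482 - \frac{20}{11} = - \frac{5322}{11}$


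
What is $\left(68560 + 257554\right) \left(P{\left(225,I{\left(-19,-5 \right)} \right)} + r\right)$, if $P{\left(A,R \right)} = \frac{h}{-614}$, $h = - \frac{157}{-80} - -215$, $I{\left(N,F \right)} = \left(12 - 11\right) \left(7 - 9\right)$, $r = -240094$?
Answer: $- \frac{1923002071605309}{24560} \approx -7.8298 \cdot 10^{10}$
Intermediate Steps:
$I{\left(N,F \right)} = -2$ ($I{\left(N,F \right)} = 1 \left(-2\right) = -2$)
$h = \frac{17357}{80}$ ($h = \left(-157\right) \left(- \frac{1}{80}\right) + 215 = \frac{157}{80} + 215 = \frac{17357}{80} \approx 216.96$)
$P{\left(A,R \right)} = - \frac{17357}{49120}$ ($P{\left(A,R \right)} = \frac{17357}{80 \left(-614\right)} = \frac{17357}{80} \left(- \frac{1}{614}\right) = - \frac{17357}{49120}$)
$\left(68560 + 257554\right) \left(P{\left(225,I{\left(-19,-5 \right)} \right)} + r\right) = \left(68560 + 257554\right) \left(- \frac{17357}{49120} - 240094\right) = 326114 \left(- \frac{11793434637}{49120}\right) = - \frac{1923002071605309}{24560}$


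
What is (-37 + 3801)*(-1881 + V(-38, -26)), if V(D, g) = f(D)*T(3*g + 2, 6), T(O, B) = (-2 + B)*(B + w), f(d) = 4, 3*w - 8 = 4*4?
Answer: -6236948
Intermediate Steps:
w = 8 (w = 8/3 + (4*4)/3 = 8/3 + (⅓)*16 = 8/3 + 16/3 = 8)
T(O, B) = (-2 + B)*(8 + B) (T(O, B) = (-2 + B)*(B + 8) = (-2 + B)*(8 + B))
V(D, g) = 224 (V(D, g) = 4*(-16 + 6² + 6*6) = 4*(-16 + 36 + 36) = 4*56 = 224)
(-37 + 3801)*(-1881 + V(-38, -26)) = (-37 + 3801)*(-1881 + 224) = 3764*(-1657) = -6236948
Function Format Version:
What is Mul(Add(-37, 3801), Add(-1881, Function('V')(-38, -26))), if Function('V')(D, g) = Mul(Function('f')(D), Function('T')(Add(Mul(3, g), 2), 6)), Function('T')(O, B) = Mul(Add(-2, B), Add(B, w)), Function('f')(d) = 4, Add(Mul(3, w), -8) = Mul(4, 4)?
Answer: -6236948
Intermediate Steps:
w = 8 (w = Add(Rational(8, 3), Mul(Rational(1, 3), Mul(4, 4))) = Add(Rational(8, 3), Mul(Rational(1, 3), 16)) = Add(Rational(8, 3), Rational(16, 3)) = 8)
Function('T')(O, B) = Mul(Add(-2, B), Add(8, B)) (Function('T')(O, B) = Mul(Add(-2, B), Add(B, 8)) = Mul(Add(-2, B), Add(8, B)))
Function('V')(D, g) = 224 (Function('V')(D, g) = Mul(4, Add(-16, Pow(6, 2), Mul(6, 6))) = Mul(4, Add(-16, 36, 36)) = Mul(4, 56) = 224)
Mul(Add(-37, 3801), Add(-1881, Function('V')(-38, -26))) = Mul(Add(-37, 3801), Add(-1881, 224)) = Mul(3764, -1657) = -6236948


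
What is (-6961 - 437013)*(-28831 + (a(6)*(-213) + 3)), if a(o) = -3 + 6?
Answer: 13082581858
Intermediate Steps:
a(o) = 3
(-6961 - 437013)*(-28831 + (a(6)*(-213) + 3)) = (-6961 - 437013)*(-28831 + (3*(-213) + 3)) = -443974*(-28831 + (-639 + 3)) = -443974*(-28831 - 636) = -443974*(-29467) = 13082581858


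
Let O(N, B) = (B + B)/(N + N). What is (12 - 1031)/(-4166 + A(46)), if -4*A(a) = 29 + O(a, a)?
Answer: 2038/8347 ≈ 0.24416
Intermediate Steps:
O(N, B) = B/N (O(N, B) = (2*B)/((2*N)) = (2*B)*(1/(2*N)) = B/N)
A(a) = -15/2 (A(a) = -(29 + a/a)/4 = -(29 + 1)/4 = -¼*30 = -15/2)
(12 - 1031)/(-4166 + A(46)) = (12 - 1031)/(-4166 - 15/2) = -1019/(-8347/2) = -1019*(-2/8347) = 2038/8347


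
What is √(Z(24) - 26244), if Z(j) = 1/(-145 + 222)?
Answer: I*√155600599/77 ≈ 162.0*I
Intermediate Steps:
Z(j) = 1/77
√(Z(24) - 26244) = √(1/77 - 26244) = √(-2020787/77) = I*√155600599/77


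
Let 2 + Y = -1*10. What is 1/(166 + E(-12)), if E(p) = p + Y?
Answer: 1/142 ≈ 0.0070423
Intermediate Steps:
Y = -12 (Y = -2 - 1*10 = -2 - 10 = -12)
E(p) = -12 + p (E(p) = p - 12 = -12 + p)
1/(166 + E(-12)) = 1/(166 + (-12 - 12)) = 1/(166 - 24) = 1/142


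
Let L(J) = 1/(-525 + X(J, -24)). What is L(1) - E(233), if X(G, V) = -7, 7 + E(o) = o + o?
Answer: -244189/532 ≈ -459.00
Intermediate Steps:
E(o) = -7 + 2*o (E(o) = -7 + (o + o) = -7 + 2*o)
L(J) = -1/532 (L(J) = 1/(-525 - 7) = 1/(-532) = -1/532)
L(1) - E(233) = -1/532 - (-7 + 2*233) = -1/532 - (-7 + 466) = -1/532 - 1*459 = -1/532 - 459 = -244189/532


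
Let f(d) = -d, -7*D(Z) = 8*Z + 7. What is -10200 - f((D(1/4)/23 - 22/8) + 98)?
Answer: -6507495/644 ≈ -10105.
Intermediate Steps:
D(Z) = -1 - 8*Z/7 (D(Z) = -(8*Z + 7)/7 = -(7 + 8*Z)/7 = -1 - 8*Z/7)
-10200 - f((D(1/4)/23 - 22/8) + 98) = -10200 - (-1)*(((-1 - 8/7/4)/23 - 22/8) + 98) = -10200 - (-1)*(((-1 - 8/7*¼)*(1/23) - 22*⅛) + 98) = -10200 - (-1)*(((-1 - 2/7)*(1/23) - 11/4) + 98) = -10200 - (-1)*((-9/7*1/23 - 11/4) + 98) = -10200 - (-1)*((-9/161 - 11/4) + 98) = -10200 - (-1)*(-1807/644 + 98) = -10200 - (-1)*61305/644 = -10200 - 1*(-61305/644) = -10200 + 61305/644 = -6507495/644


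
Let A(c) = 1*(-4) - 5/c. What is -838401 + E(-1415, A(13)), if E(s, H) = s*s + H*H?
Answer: 196689505/169 ≈ 1.1638e+6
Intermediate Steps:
A(c) = -4 - 5/c
E(s, H) = H² + s² (E(s, H) = s² + H² = H² + s²)
-838401 + E(-1415, A(13)) = -838401 + ((-4 - 5/13)² + (-1415)²) = -838401 + ((-4 - 5*1/13)² + 2002225) = -838401 + ((-4 - 5/13)² + 2002225) = -838401 + ((-57/13)² + 2002225) = -838401 + (3249/169 + 2002225) = -838401 + 338379274/169 = 196689505/169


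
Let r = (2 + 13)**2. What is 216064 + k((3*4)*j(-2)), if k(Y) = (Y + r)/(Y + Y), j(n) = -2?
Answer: 3456957/16 ≈ 2.1606e+5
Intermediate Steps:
r = 225 (r = 15**2 = 225)
k(Y) = (225 + Y)/(2*Y) (k(Y) = (Y + 225)/(Y + Y) = (225 + Y)/((2*Y)) = (225 + Y)*(1/(2*Y)) = (225 + Y)/(2*Y))
216064 + k((3*4)*j(-2)) = 216064 + (225 + (3*4)*(-2))/(2*(((3*4)*(-2)))) = 216064 + (225 + 12*(-2))/(2*((12*(-2)))) = 216064 + (1/2)*(225 - 24)/(-24) = 216064 + (1/2)*(-1/24)*201 = 216064 - 67/16 = 3456957/16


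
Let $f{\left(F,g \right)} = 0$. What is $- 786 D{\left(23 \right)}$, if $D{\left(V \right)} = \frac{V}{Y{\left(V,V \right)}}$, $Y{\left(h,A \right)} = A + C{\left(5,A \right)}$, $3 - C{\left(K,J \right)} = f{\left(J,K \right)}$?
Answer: $- \frac{9039}{13} \approx -695.31$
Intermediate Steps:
$C{\left(K,J \right)} = 3$ ($C{\left(K,J \right)} = 3 - 0 = 3 + 0 = 3$)
$Y{\left(h,A \right)} = 3 + A$ ($Y{\left(h,A \right)} = A + 3 = 3 + A$)
$D{\left(V \right)} = \frac{V}{3 + V}$
$- 786 D{\left(23 \right)} = - 786 \frac{23}{3 + 23} = - 786 \cdot \frac{23}{26} = - 786 \cdot 23 \cdot \frac{1}{26} = \left(-786\right) \frac{23}{26} = - \frac{9039}{13}$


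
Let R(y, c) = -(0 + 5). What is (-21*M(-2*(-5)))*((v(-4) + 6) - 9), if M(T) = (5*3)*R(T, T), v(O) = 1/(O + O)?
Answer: -39375/8 ≈ -4921.9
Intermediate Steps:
v(O) = 1/(2*O)
R(y, c) = -5 (R(y, c) = -1*5 = -5)
M(T) = -75 (M(T) = (5*3)*(-5) = 15*(-5) = -75)
(-21*M(-2*(-5)))*((v(-4) + 6) - 9) = (-21*(-75))*(((½)/(-4) + 6) - 9) = 1575*(((½)*(-¼) + 6) - 9) = 1575*((-⅛ + 6) - 9) = 1575*(47/8 - 9) = 1575*(-25/8) = -39375/8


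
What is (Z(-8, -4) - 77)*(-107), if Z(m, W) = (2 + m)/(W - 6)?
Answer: 40874/5 ≈ 8174.8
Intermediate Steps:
Z(m, W) = (2 + m)/(-6 + W)
(Z(-8, -4) - 77)*(-107) = ((2 - 8)/(-6 - 4) - 77)*(-107) = (-6/(-10) - 77)*(-107) = (-⅒*(-6) - 77)*(-107) = (⅗ - 77)*(-107) = -382/5*(-107) = 40874/5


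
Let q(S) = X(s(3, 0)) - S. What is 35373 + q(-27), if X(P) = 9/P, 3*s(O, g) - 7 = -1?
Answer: 70809/2 ≈ 35405.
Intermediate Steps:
s(O, g) = 2 (s(O, g) = 7/3 + (⅓)*(-1) = 7/3 - ⅓ = 2)
q(S) = 9/2 - S
35373 + q(-27) = 35373 + (9/2 - 1*(-27)) = 35373 + (9/2 + 27) = 35373 + 63/2 = 70809/2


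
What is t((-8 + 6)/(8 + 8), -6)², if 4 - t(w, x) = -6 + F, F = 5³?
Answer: 13225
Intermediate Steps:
F = 125
t(w, x) = -115 (t(w, x) = 4 - (-6 + 125) = 4 - 1*119 = 4 - 119 = -115)
t((-8 + 6)/(8 + 8), -6)² = (-115)² = 13225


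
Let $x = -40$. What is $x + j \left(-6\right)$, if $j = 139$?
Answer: $-874$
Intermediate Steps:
$x + j \left(-6\right) = -40 + 139 \left(-6\right) = -40 - 834 = -874$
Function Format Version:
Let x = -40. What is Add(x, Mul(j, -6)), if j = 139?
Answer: -874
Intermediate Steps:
Add(x, Mul(j, -6)) = Add(-40, Mul(139, -6)) = Add(-40, -834) = -874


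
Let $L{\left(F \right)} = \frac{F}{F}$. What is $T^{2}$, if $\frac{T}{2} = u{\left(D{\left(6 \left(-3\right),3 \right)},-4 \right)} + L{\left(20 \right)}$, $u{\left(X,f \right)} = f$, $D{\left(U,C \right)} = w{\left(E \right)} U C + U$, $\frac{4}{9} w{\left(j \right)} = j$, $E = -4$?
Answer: $36$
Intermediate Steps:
$w{\left(j \right)} = \frac{9 j}{4}$
$D{\left(U,C \right)} = U - 9 C U$ ($D{\left(U,C \right)} = \frac{9}{4} \left(-4\right) U C + U = - 9 U C + U = - 9 C U + U = U - 9 C U$)
$L{\left(F \right)} = 1$
$T = -6$ ($T = 2 \left(-4 + 1\right) = 2 \left(-3\right) = -6$)
$T^{2} = \left(-6\right)^{2} = 36$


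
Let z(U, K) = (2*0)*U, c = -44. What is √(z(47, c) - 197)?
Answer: I*√197 ≈ 14.036*I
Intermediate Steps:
z(U, K) = 0 (z(U, K) = 0*U = 0)
√(z(47, c) - 197) = √(0 - 197) = √(-197) = I*√197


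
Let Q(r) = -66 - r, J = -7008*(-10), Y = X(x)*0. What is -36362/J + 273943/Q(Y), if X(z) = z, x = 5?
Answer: -1600027111/385440 ≈ -4151.2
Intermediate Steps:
Y = 0 (Y = 5*0 = 0)
J = 70080 (J = -24*(-2920) = 70080)
-36362/J + 273943/Q(Y) = -36362/70080 + 273943/(-66 - 1*0) = -36362*1/70080 + 273943/(-66 + 0) = -18181/35040 + 273943/(-66) = -18181/35040 + 273943*(-1/66) = -18181/35040 - 273943/66 = -1600027111/385440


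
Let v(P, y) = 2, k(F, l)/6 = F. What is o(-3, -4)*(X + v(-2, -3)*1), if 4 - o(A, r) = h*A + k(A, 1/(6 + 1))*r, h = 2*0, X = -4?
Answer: 136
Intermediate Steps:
k(F, l) = 6*F
h = 0
o(A, r) = 4 - 6*A*r (o(A, r) = 4 - (0*A + (6*A)*r) = 4 - (0 + 6*A*r) = 4 - 6*A*r)
o(-3, -4)*(X + v(-2, -3)*1) = (4 - 6*(-3)*(-4))*(-4 + 2*1) = (4 - 72)*(-4 + 2) = -68*(-2) = 136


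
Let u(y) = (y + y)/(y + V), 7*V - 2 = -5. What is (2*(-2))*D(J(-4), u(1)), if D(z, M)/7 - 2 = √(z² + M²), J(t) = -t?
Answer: -56 - 14*√113 ≈ -204.82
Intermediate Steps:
V = -3/7 (V = 2/7 + (⅐)*(-5) = 2/7 - 5/7 = -3/7 ≈ -0.42857)
u(y) = 2*y/(-3/7 + y) (u(y) = (y + y)/(y - 3/7) = (2*y)/(-3/7 + y) = 2*y/(-3/7 + y))
D(z, M) = 14 + 7*√(M² + z²) (D(z, M) = 14 + 7*√(z² + M²) = 14 + 7*√(M² + z²))
(2*(-2))*D(J(-4), u(1)) = (2*(-2))*(14 + 7*√((14*1/(-3 + 7*1))² + (-1*(-4))²)) = -4*(14 + 7*√((14*1/(-3 + 7))² + 4²)) = -4*(14 + 7*√((14*1/4)² + 16)) = -4*(14 + 7*√((14*1*(¼))² + 16)) = -4*(14 + 7*√((7/2)² + 16)) = -4*(14 + 7*√(49/4 + 16)) = -4*(14 + 7*√(113/4)) = -4*(14 + 7*(√113/2)) = -4*(14 + 7*√113/2) = -56 - 14*√113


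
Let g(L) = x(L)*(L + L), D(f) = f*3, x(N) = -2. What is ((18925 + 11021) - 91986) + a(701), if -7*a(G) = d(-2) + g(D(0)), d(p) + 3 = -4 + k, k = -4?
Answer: -434269/7 ≈ -62038.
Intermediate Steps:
D(f) = 3*f
g(L) = -4*L (g(L) = -2*(L + L) = -4*L)
d(p) = -11 (d(p) = -3 + (-4 - 4) = -3 - 8 = -11)
a(G) = 11/7 (a(G) = -(-11 - 12*0)/7 = -(-11 - 4*0)/7 = -(-11 + 0)/7 = -⅐*(-11) = 11/7)
((18925 + 11021) - 91986) + a(701) = ((18925 + 11021) - 91986) + 11/7 = (29946 - 91986) + 11/7 = -62040 + 11/7 = -434269/7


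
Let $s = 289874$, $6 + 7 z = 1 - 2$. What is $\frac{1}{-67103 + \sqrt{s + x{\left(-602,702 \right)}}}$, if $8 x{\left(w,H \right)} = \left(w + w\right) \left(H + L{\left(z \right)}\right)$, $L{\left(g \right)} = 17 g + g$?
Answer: $- \frac{67103}{4502625677} - \frac{2 \sqrt{46733}}{4502625677} \approx -1.4999 \cdot 10^{-5}$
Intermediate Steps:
$z = -1$ ($z = - \frac{6}{7} + \frac{1 - 2}{7} = - \frac{6}{7} + \frac{1}{7} \left(-1\right) = - \frac{6}{7} - \frac{1}{7} = -1$)
$L{\left(g \right)} = 18 g$
$x{\left(w,H \right)} = \frac{w \left(-18 + H\right)}{4}$ ($x{\left(w,H \right)} = \frac{\left(w + w\right) \left(H + 18 \left(-1\right)\right)}{8} = \frac{2 w \left(H - 18\right)}{8} = \frac{2 w \left(-18 + H\right)}{8} = \frac{w \left(-18 + H\right)}{4}$)
$\frac{1}{-67103 + \sqrt{s + x{\left(-602,702 \right)}}} = \frac{1}{-67103 + \sqrt{289874 + \frac{1}{4} \left(-602\right) \left(-18 + 702\right)}} = \frac{1}{-67103 + \sqrt{289874 + \frac{1}{4} \left(-602\right) 684}} = \frac{1}{-67103 + \sqrt{289874 - 102942}} = \frac{1}{-67103 + \sqrt{186932}} = \frac{1}{-67103 + 2 \sqrt{46733}}$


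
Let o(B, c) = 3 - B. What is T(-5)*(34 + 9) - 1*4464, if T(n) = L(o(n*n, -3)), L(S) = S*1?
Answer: -5410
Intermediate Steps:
L(S) = S
T(n) = 3 - n² (T(n) = 3 - n*n = 3 - n²)
T(-5)*(34 + 9) - 1*4464 = (3 - 1*(-5)²)*(34 + 9) - 1*4464 = (3 - 1*25)*43 - 4464 = (3 - 25)*43 - 4464 = -22*43 - 4464 = -946 - 4464 = -5410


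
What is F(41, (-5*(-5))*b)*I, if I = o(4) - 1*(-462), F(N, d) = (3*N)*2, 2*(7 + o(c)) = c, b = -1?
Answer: 112422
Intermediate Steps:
o(c) = -7 + c/2
F(N, d) = 6*N
I = 457 (I = (-7 + (½)*4) - 1*(-462) = (-7 + 2) + 462 = -5 + 462 = 457)
F(41, (-5*(-5))*b)*I = (6*41)*457 = 246*457 = 112422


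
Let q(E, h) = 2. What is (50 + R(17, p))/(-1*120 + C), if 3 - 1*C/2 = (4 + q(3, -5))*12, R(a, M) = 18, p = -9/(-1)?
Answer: -34/129 ≈ -0.26357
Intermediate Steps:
p = 9 (p = -9*(-1) = 9)
C = -138 (C = 6 - 2*(4 + 2)*12 = 6 - 12*12 = 6 - 2*72 = 6 - 144 = -138)
(50 + R(17, p))/(-1*120 + C) = (50 + 18)/(-1*120 - 138) = 68/(-120 - 138) = 68/(-258) = 68*(-1/258) = -34/129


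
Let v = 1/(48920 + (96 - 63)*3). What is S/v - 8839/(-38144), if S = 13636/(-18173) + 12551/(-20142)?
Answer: -470010433999262243/6981125674752 ≈ -67326.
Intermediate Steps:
S = -502745635/366040566 (S = 13636*(-1/18173) + 12551*(-1/20142) = -13636/18173 - 12551/20142 = -502745635/366040566 ≈ -1.3735)
v = 1/49019 (v = 1/(48920 + 33*3) = 1/(48920 + 99) = 1/49019 ≈ 2.0400e-5)
S/v - 8839/(-38144) = -502745635/(366040566*1/49019) - 8839/(-38144) = -502745635/366040566*49019 - 8839*(-1/38144) = -24644088282065/366040566 + 8839/38144 = -470010433999262243/6981125674752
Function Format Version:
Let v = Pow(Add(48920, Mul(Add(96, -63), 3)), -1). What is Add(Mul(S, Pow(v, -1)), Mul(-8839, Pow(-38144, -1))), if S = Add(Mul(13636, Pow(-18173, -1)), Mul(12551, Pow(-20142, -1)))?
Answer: Rational(-470010433999262243, 6981125674752) ≈ -67326.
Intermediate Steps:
S = Rational(-502745635, 366040566) (S = Add(Mul(13636, Rational(-1, 18173)), Mul(12551, Rational(-1, 20142))) = Add(Rational(-13636, 18173), Rational(-12551, 20142)) = Rational(-502745635, 366040566) ≈ -1.3735)
v = Rational(1, 49019) (v = Pow(Add(48920, Mul(33, 3)), -1) = Pow(Add(48920, 99), -1) = Pow(49019, -1) = Rational(1, 49019) ≈ 2.0400e-5)
Add(Mul(S, Pow(v, -1)), Mul(-8839, Pow(-38144, -1))) = Add(Mul(Rational(-502745635, 366040566), Pow(Rational(1, 49019), -1)), Mul(-8839, Pow(-38144, -1))) = Add(Mul(Rational(-502745635, 366040566), 49019), Mul(-8839, Rational(-1, 38144))) = Add(Rational(-24644088282065, 366040566), Rational(8839, 38144)) = Rational(-470010433999262243, 6981125674752)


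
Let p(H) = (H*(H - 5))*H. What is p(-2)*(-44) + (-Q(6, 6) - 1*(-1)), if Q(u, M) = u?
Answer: 1227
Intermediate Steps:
p(H) = H²*(-5 + H) (p(H) = (H*(-5 + H))*H = H²*(-5 + H))
p(-2)*(-44) + (-Q(6, 6) - 1*(-1)) = ((-2)²*(-5 - 2))*(-44) + (-1*6 - 1*(-1)) = (4*(-7))*(-44) + (-6 + 1) = -28*(-44) - 5 = 1232 - 5 = 1227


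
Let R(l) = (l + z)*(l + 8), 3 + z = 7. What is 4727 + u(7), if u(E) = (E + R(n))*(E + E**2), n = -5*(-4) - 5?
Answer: 29591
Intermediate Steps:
z = 4 (z = -3 + 7 = 4)
n = 15 (n = 20 - 5 = 15)
R(l) = (4 + l)*(8 + l) (R(l) = (l + 4)*(l + 8) = (4 + l)*(8 + l))
u(E) = (437 + E)*(E + E**2) (u(E) = (E + (32 + 15**2 + 12*15))*(E + E**2) = (E + (32 + 225 + 180))*(E + E**2) = (E + 437)*(E + E**2) = (437 + E)*(E + E**2))
4727 + u(7) = 4727 + 7*(437 + 7**2 + 438*7) = 4727 + 7*(437 + 49 + 3066) = 4727 + 7*3552 = 4727 + 24864 = 29591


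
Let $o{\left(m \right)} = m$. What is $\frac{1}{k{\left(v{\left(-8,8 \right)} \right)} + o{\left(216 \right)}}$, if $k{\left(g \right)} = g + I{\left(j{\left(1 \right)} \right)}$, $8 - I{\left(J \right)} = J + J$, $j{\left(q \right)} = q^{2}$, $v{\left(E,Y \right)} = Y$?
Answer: $\frac{1}{230} \approx 0.0043478$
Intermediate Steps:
$I{\left(J \right)} = 8 - 2 J$ ($I{\left(J \right)} = 8 - \left(J + J\right) = 8 - 2 J$)
$k{\left(g \right)} = 6 + g$ ($k{\left(g \right)} = g + \left(8 - 2 \cdot 1^{2}\right) = g + \left(8 - 2\right) = g + 6 = 6 + g$)
$\frac{1}{k{\left(v{\left(-8,8 \right)} \right)} + o{\left(216 \right)}} = \frac{1}{\left(6 + 8\right) + 216} = \frac{1}{14 + 216} = \frac{1}{230}$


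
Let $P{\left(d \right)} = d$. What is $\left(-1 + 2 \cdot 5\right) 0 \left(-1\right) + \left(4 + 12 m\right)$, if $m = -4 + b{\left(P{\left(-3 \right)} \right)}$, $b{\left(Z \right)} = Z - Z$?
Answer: $-44$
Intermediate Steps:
$b{\left(Z \right)} = 0$
$m = -4$ ($m = -4 + 0 = -4$)
$\left(-1 + 2 \cdot 5\right) 0 \left(-1\right) + \left(4 + 12 m\right) = \left(-1 + 2 \cdot 5\right) 0 \left(-1\right) + \left(4 + 12 \left(-4\right)\right) = \left(-1 + 10\right) 0 \left(-1\right) + \left(4 - 48\right) = 9 \cdot 0 \left(-1\right) - 44 = 0 \left(-1\right) - 44 = 0 - 44 = -44$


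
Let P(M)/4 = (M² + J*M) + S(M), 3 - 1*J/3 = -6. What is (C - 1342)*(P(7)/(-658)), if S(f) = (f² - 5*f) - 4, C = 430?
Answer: 452352/329 ≈ 1374.9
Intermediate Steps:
J = 27 (J = 9 - 3*(-6) = 9 + 18 = 27)
S(f) = -4 + f² - 5*f
P(M) = -16 + 8*M² + 88*M (P(M) = 4*((M² + 27*M) + (-4 + M² - 5*M)) = 4*(-4 + 2*M² + 22*M) = -16 + 8*M² + 88*M)
(C - 1342)*(P(7)/(-658)) = (430 - 1342)*((-16 + 8*7² + 88*7)/(-658)) = -912*(-16 + 8*49 + 616)*(-1)/658 = -912*(-16 + 392 + 616)*(-1)/658 = -904704*(-1)/658 = -912*(-496/329) = 452352/329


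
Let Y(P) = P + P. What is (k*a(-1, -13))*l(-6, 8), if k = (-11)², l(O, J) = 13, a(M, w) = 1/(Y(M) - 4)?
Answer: -1573/6 ≈ -262.17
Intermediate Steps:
Y(P) = 2*P
a(M, w) = 1/(-4 + 2*M) (a(M, w) = 1/(2*M - 4) = 1/(-4 + 2*M))
k = 121
(k*a(-1, -13))*l(-6, 8) = (121*(1/(2*(-2 - 1))))*13 = (121*((½)/(-3)))*13 = (121*((½)*(-⅓)))*13 = (121*(-⅙))*13 = -121/6*13 = -1573/6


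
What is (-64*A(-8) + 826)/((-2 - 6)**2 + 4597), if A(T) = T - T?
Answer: 14/79 ≈ 0.17722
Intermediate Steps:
A(T) = 0
(-64*A(-8) + 826)/((-2 - 6)**2 + 4597) = (-64*0 + 826)/((-2 - 6)**2 + 4597) = (0 + 826)/((-8)**2 + 4597) = 826/(64 + 4597) = 826/4661 = 826*(1/4661) = 14/79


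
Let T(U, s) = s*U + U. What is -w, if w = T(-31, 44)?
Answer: 1395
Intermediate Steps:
T(U, s) = U + U*s (T(U, s) = U*s + U = U + U*s)
w = -1395 (w = -31*(1 + 44) = -31*45 = -1395)
-w = -1*(-1395) = 1395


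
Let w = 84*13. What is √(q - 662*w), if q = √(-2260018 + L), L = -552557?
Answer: √(-722904 + 5*I*√112503) ≈ 0.986 + 850.24*I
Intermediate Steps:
w = 1092
q = 5*I*√112503 (q = √(-2260018 - 552557) = √(-2812575) = 5*I*√112503 ≈ 1677.1*I)
√(q - 662*w) = √(5*I*√112503 - 662*1092) = √(5*I*√112503 - 722904) = √(-722904 + 5*I*√112503)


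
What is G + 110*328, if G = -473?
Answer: 35607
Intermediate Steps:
G + 110*328 = -473 + 110*328 = -473 + 36080 = 35607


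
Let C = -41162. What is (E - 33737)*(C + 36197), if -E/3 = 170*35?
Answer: 256129455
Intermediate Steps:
E = -17850 (E = -510*35 = -3*5950 = -17850)
(E - 33737)*(C + 36197) = (-17850 - 33737)*(-41162 + 36197) = -51587*(-4965) = 256129455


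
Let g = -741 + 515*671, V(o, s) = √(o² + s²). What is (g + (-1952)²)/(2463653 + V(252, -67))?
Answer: 1279599195323/758698254552 - 519391*√67993/758698254552 ≈ 1.6864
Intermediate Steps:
g = 344824 (g = -741 + 345565 = 344824)
(g + (-1952)²)/(2463653 + V(252, -67)) = (344824 + (-1952)²)/(2463653 + √(252² + (-67)²)) = (344824 + 3810304)/(2463653 + √(63504 + 4489)) = 4155128/(2463653 + √67993)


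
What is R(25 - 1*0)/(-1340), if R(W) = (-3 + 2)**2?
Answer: -1/1340 ≈ -0.00074627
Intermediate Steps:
R(W) = 1 (R(W) = (-1)**2 = 1)
R(25 - 1*0)/(-1340) = 1/(-1340) = 1*(-1/1340) = -1/1340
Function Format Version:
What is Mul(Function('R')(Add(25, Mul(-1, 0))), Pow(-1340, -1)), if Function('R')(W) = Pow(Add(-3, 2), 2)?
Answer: Rational(-1, 1340) ≈ -0.00074627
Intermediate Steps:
Function('R')(W) = 1 (Function('R')(W) = Pow(-1, 2) = 1)
Mul(Function('R')(Add(25, Mul(-1, 0))), Pow(-1340, -1)) = Mul(1, Pow(-1340, -1)) = Mul(1, Rational(-1, 1340)) = Rational(-1, 1340)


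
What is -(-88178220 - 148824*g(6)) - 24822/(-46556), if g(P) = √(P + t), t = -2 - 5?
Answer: 2052612617571/23278 + 148824*I ≈ 8.8178e+7 + 1.4882e+5*I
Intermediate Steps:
t = -7
g(P) = √(-7 + P) (g(P) = √(P - 7) = √(-7 + P))
-(-88178220 - 148824*g(6)) - 24822/(-46556) = -(-88178220 - 148824*√(-7 + 6)) - 24822/(-46556) = -(-88178220 - 148824*I) - 24822*(-1/46556) = -(-88178220 - 148824*I) + 12411/23278 = -6201*(-14220 - 24*I) + 12411/23278 = (88178220 + 148824*I) + 12411/23278 = 2052612617571/23278 + 148824*I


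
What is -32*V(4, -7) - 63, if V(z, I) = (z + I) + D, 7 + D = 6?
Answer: 65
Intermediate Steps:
D = -1 (D = -7 + 6 = -1)
V(z, I) = -1 + I + z (V(z, I) = (z + I) - 1 = (I + z) - 1 = -1 + I + z)
-32*V(4, -7) - 63 = -32*(-1 - 7 + 4) - 63 = -32*(-4) - 63 = 128 - 63 = 65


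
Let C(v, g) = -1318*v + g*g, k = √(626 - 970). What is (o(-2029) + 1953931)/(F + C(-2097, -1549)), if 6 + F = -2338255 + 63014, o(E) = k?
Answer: 1953931/2888000 + I*√86/1444000 ≈ 0.67657 + 6.4222e-6*I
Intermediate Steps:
k = 2*I*√86 (k = √(-344) = 2*I*√86 ≈ 18.547*I)
o(E) = 2*I*√86
C(v, g) = g² - 1318*v (C(v, g) = -1318*v + g² = g² - 1318*v)
F = -2275247 (F = -6 + (-2338255 + 63014) = -6 - 2275241 = -2275247)
(o(-2029) + 1953931)/(F + C(-2097, -1549)) = (2*I*√86 + 1953931)/(-2275247 + ((-1549)² - 1318*(-2097))) = (1953931 + 2*I*√86)/(-2275247 + (2399401 + 2763846)) = (1953931 + 2*I*√86)/(-2275247 + 5163247) = (1953931 + 2*I*√86)/2888000 = (1953931 + 2*I*√86)*(1/2888000) = 1953931/2888000 + I*√86/1444000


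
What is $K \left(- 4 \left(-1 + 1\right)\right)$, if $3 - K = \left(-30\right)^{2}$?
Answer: $0$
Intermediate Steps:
$K = -897$ ($K = 3 - \left(-30\right)^{2} = 3 - 900 = -897$)
$K \left(- 4 \left(-1 + 1\right)\right) = - 897 \left(- 4 \left(-1 + 1\right)\right) = - 897 \left(\left(-4\right) 0\right) = \left(-897\right) 0 = 0$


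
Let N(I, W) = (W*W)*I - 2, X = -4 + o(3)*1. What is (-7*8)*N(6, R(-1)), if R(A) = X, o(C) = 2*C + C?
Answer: -8288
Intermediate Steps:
o(C) = 3*C
X = 5 (X = -4 + (3*3)*1 = -4 + 9*1 = -4 + 9 = 5)
R(A) = 5
N(I, W) = -2 + I*W**2 (N(I, W) = W**2*I - 2 = I*W**2 - 2 = -2 + I*W**2)
(-7*8)*N(6, R(-1)) = (-7*8)*(-2 + 6*5**2) = -56*(-2 + 6*25) = -56*(-2 + 150) = -56*148 = -8288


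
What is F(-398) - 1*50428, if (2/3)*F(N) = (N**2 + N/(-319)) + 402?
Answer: 59902736/319 ≈ 1.8778e+5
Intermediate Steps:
F(N) = 603 - 3*N/638 + 3*N**2/2 (F(N) = 3*((N**2 + N/(-319)) + 402)/2 = 3*((N**2 - N/319) + 402)/2 = 3*(402 + N**2 - N/319)/2 = 603 - 3*N/638 + 3*N**2/2)
F(-398) - 1*50428 = (603 - 3/638*(-398) + (3/2)*(-398)**2) - 1*50428 = (603 + 597/319 + (3/2)*158404) - 50428 = (603 + 597/319 + 237606) - 50428 = 75989268/319 - 50428 = 59902736/319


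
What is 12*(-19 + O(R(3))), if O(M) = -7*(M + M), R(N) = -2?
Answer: 108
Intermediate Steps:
O(M) = -14*M
12*(-19 + O(R(3))) = 12*(-19 - 14*(-2)) = 12*(-19 + 28) = 12*9 = 108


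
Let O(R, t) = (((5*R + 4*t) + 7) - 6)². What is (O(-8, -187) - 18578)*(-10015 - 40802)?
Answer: -30530396247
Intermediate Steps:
O(R, t) = (1 + 4*t + 5*R)² (O(R, t) = (((4*t + 5*R) + 7) - 6)² = ((7 + 4*t + 5*R) - 6)² = (1 + 4*t + 5*R)²)
(O(-8, -187) - 18578)*(-10015 - 40802) = ((1 + 4*(-187) + 5*(-8))² - 18578)*(-10015 - 40802) = ((1 - 748 - 40)² - 18578)*(-50817) = ((-787)² - 18578)*(-50817) = (619369 - 18578)*(-50817) = 600791*(-50817) = -30530396247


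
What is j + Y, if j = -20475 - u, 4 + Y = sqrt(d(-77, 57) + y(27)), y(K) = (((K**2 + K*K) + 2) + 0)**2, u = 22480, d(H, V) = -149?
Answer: -42959 + 7*sqrt(43499) ≈ -41499.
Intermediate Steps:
y(K) = (2 + 2*K**2)**2 (y(K) = (((K**2 + K**2) + 2) + 0)**2 = ((2*K**2 + 2) + 0)**2 = ((2 + 2*K**2) + 0)**2 = (2 + 2*K**2)**2)
Y = -4 + 7*sqrt(43499) (Y = -4 + sqrt(-149 + 4*(1 + 27**2)**2) = -4 + sqrt(-149 + 4*(1 + 729)**2) = -4 + sqrt(-149 + 4*730**2) = -4 + sqrt(-149 + 4*532900) = -4 + sqrt(-149 + 2131600) = -4 + sqrt(2131451) = -4 + 7*sqrt(43499) ≈ 1455.9)
j = -42955 (j = -20475 - 1*22480 = -20475 - 22480 = -42955)
j + Y = -42955 + (-4 + 7*sqrt(43499)) = -42959 + 7*sqrt(43499)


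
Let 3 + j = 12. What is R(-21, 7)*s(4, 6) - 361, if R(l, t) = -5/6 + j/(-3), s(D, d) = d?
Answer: -384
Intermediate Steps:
j = 9 (j = -3 + 12 = 9)
R(l, t) = -23/6 (R(l, t) = -5/6 + 9/(-3) = -5*⅙ + 9*(-⅓) = -⅚ - 3 = -23/6)
R(-21, 7)*s(4, 6) - 361 = -23/6*6 - 361 = -23 - 361 = -384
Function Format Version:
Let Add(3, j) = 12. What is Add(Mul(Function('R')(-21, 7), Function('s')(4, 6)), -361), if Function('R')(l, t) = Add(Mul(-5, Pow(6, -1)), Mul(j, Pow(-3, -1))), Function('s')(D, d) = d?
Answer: -384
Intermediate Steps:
j = 9 (j = Add(-3, 12) = 9)
Function('R')(l, t) = Rational(-23, 6) (Function('R')(l, t) = Add(Mul(-5, Pow(6, -1)), Mul(9, Pow(-3, -1))) = Add(Mul(-5, Rational(1, 6)), Mul(9, Rational(-1, 3))) = Add(Rational(-5, 6), -3) = Rational(-23, 6))
Add(Mul(Function('R')(-21, 7), Function('s')(4, 6)), -361) = Add(Mul(Rational(-23, 6), 6), -361) = Add(-23, -361) = -384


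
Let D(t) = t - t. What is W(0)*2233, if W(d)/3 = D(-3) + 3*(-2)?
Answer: -40194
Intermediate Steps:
D(t) = 0
W(d) = -18 (W(d) = 3*(0 + 3*(-2)) = 3*(0 - 6) = 3*(-6) = -18)
W(0)*2233 = -18*2233 = -40194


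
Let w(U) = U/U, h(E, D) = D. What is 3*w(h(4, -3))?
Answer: 3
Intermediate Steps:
w(U) = 1
3*w(h(4, -3)) = 3*1 = 3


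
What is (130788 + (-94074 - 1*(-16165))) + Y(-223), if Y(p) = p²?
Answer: 102608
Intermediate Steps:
(130788 + (-94074 - 1*(-16165))) + Y(-223) = (130788 + (-94074 - 1*(-16165))) + (-223)² = (130788 + (-94074 + 16165)) + 49729 = (130788 - 77909) + 49729 = 52879 + 49729 = 102608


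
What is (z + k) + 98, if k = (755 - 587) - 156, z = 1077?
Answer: 1187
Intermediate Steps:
k = 12 (k = 168 - 156 = 12)
(z + k) + 98 = (1077 + 12) + 98 = 1089 + 98 = 1187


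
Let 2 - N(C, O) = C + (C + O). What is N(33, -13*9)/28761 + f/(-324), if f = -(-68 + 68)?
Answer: 53/28761 ≈ 0.0018428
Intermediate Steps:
f = 0 (f = -1*0 = 0)
N(C, O) = 2 - O - 2*C (N(C, O) = 2 - (C + (C + O)) = 2 - (O + 2*C) = 2 + (-O - 2*C) = 2 - O - 2*C)
N(33, -13*9)/28761 + f/(-324) = (2 - (-13)*9 - 2*33)/28761 + 0/(-324) = (2 - 1*(-117) - 66)*(1/28761) + 0*(-1/324) = (2 + 117 - 66)*(1/28761) + 0 = 53*(1/28761) + 0 = 53/28761 + 0 = 53/28761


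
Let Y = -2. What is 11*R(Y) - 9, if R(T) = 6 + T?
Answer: 35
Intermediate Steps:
11*R(Y) - 9 = 11*(6 - 2) - 9 = 11*4 - 9 = 44 - 9 = 35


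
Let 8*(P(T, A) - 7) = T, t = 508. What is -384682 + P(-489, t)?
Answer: -3077889/8 ≈ -3.8474e+5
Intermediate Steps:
P(T, A) = 7 + T/8
-384682 + P(-489, t) = -384682 + (7 + (⅛)*(-489)) = -384682 + (7 - 489/8) = -384682 - 433/8 = -3077889/8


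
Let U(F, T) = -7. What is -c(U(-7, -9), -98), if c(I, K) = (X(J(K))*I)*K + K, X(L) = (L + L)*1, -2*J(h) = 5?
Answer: 3528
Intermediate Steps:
J(h) = -5/2 (J(h) = -½*5 = -5/2)
X(L) = 2*L (X(L) = (2*L)*1 = 2*L)
c(I, K) = K - 5*I*K (c(I, K) = ((2*(-5/2))*I)*K + K = (-5*I)*K + K = -5*I*K + K = K - 5*I*K)
-c(U(-7, -9), -98) = -(-98)*(1 - 5*(-7)) = -(-98)*(1 + 35) = -(-98)*36 = -1*(-3528) = 3528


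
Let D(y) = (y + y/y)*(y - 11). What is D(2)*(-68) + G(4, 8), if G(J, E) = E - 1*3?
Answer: 1841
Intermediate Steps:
G(J, E) = -3 + E (G(J, E) = E - 3 = -3 + E)
D(y) = (1 + y)*(-11 + y) (D(y) = (y + 1)*(-11 + y) = (1 + y)*(-11 + y))
D(2)*(-68) + G(4, 8) = (-11 + 2² - 10*2)*(-68) + (-3 + 8) = (-11 + 4 - 20)*(-68) + 5 = -27*(-68) + 5 = 1836 + 5 = 1841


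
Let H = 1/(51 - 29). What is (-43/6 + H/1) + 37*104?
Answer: 126749/33 ≈ 3840.9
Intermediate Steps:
H = 1/22 ≈ 0.045455
(-43/6 + H/1) + 37*104 = (-43/6 + (1/22)/1) + 37*104 = (-43*⅙ + (1/22)*1) + 3848 = (-43/6 + 1/22) + 3848 = -235/33 + 3848 = 126749/33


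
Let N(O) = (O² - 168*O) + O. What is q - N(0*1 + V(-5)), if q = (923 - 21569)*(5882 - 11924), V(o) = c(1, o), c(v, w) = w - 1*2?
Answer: 124741914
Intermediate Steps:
c(v, w) = -2 + w (c(v, w) = w - 2 = -2 + w)
V(o) = -2 + o
q = 124743132 (q = -20646*(-6042) = 124743132)
N(O) = O² - 167*O
q - N(0*1 + V(-5)) = 124743132 - (0*1 + (-2 - 5))*(-167 + (0*1 + (-2 - 5))) = 124743132 - (0 - 7)*(-167 + (0 - 7)) = 124743132 - (-7)*(-167 - 7) = 124743132 - (-7)*(-174) = 124743132 - 1*1218 = 124743132 - 1218 = 124741914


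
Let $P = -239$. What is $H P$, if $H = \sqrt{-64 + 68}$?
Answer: $-478$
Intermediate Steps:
$H = 2$ ($H = \sqrt{4} = 2$)
$H P = 2 \left(-239\right) = -478$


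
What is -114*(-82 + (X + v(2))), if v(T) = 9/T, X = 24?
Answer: 6099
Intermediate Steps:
-114*(-82 + (X + v(2))) = -114*(-82 + (24 + 9/2)) = -114*(-82 + 57/2) = -114*(-107/2) = 6099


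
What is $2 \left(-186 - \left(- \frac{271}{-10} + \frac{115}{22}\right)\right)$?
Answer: $- \frac{24016}{55} \approx -436.65$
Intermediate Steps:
$2 \left(-186 - \left(- \frac{271}{-10} + \frac{115}{22}\right)\right) = 2 \left(-186 - \left(\left(-271\right) \left(- \frac{1}{10}\right) + 115 \cdot \frac{1}{22}\right)\right) = 2 \left(-186 - \left(\frac{271}{10} + \frac{115}{22}\right)\right) = 2 \left(-186 - \frac{1778}{55}\right) = 2 \left(- \frac{12008}{55}\right) = - \frac{24016}{55}$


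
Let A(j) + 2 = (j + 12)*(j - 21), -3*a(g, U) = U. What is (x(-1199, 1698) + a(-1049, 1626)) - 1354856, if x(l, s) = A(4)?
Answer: -1355672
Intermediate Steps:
a(g, U) = -U/3
A(j) = -2 + (-21 + j)*(12 + j) (A(j) = -2 + (j + 12)*(j - 21) = -2 + (12 + j)*(-21 + j) = -2 + (-21 + j)*(12 + j))
x(l, s) = -274 (x(l, s) = -254 + 4² - 9*4 = -254 + 16 - 36 = -274)
(x(-1199, 1698) + a(-1049, 1626)) - 1354856 = (-274 - ⅓*1626) - 1354856 = (-274 - 542) - 1354856 = -816 - 1354856 = -1355672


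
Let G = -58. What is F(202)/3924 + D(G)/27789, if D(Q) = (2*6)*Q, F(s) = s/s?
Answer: -901105/36348012 ≈ -0.024791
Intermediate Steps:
F(s) = 1
D(Q) = 12*Q
F(202)/3924 + D(G)/27789 = 1/3924 + (12*(-58))/27789 = 1*(1/3924) - 696*1/27789 = 1/3924 - 232/9263 = -901105/36348012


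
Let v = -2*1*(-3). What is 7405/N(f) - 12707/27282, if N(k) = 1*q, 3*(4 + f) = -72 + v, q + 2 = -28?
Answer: -1124469/4547 ≈ -247.30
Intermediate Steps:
q = -30 (q = -2 - 28 = -30)
v = 6 (v = -2*(-3) = 6)
f = -26 (f = -4 + (-72 + 6)/3 = -4 + (⅓)*(-66) = -4 - 22 = -26)
N(k) = -30 (N(k) = 1*(-30) = -30)
7405/N(f) - 12707/27282 = 7405/(-30) - 12707/27282 = 7405*(-1/30) - 12707*1/27282 = -1481/6 - 12707/27282 = -1124469/4547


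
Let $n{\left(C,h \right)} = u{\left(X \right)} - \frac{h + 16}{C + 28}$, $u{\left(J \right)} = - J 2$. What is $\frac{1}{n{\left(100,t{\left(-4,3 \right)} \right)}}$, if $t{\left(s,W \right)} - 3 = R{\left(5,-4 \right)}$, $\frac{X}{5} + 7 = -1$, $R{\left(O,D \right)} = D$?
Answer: $\frac{128}{10225} \approx 0.012518$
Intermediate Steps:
$X = -40$ ($X = -35 + 5 \left(-1\right) = -35 - 5 = -40$)
$u{\left(J \right)} = - 2 J$
$t{\left(s,W \right)} = -1$ ($t{\left(s,W \right)} = 3 - 4 = -1$)
$n{\left(C,h \right)} = 80 - \frac{16 + h}{28 + C}$ ($n{\left(C,h \right)} = \left(-2\right) \left(-40\right) - \frac{h + 16}{C + 28} = 80 - \frac{16 + h}{28 + C}$)
$\frac{1}{n{\left(100,t{\left(-4,3 \right)} \right)}} = \frac{1}{\frac{1}{28 + 100} \left(2224 - -1 + 80 \cdot 100\right)} = \frac{1}{\frac{1}{128} \left(2224 + 1 + 8000\right)} = \frac{1}{\frac{1}{128} \cdot 10225} = \frac{1}{\frac{10225}{128}} = \frac{128}{10225}$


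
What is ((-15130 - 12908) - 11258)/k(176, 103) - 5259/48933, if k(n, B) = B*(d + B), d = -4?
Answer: -219610799/55441089 ≈ -3.9612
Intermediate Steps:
k(n, B) = B*(-4 + B)
((-15130 - 12908) - 11258)/k(176, 103) - 5259/48933 = ((-15130 - 12908) - 11258)/((103*(-4 + 103))) - 5259/48933 = (-28038 - 11258)/((103*99)) - 5259*1/48933 = -39296/10197 - 1753/16311 = -219610799/55441089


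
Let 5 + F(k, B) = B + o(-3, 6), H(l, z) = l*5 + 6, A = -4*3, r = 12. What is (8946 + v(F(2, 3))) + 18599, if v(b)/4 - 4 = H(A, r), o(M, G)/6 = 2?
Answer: 27345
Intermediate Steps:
o(M, G) = 12 (o(M, G) = 6*2 = 12)
A = -12
H(l, z) = 6 + 5*l (H(l, z) = 5*l + 6 = 6 + 5*l)
F(k, B) = 7 + B (F(k, B) = -5 + (B + 12) = -5 + (12 + B) = 7 + B)
v(b) = -200 (v(b) = 16 + 4*(6 + 5*(-12)) = 16 + 4*(6 - 60) = 16 + 4*(-54) = 16 - 216 = -200)
(8946 + v(F(2, 3))) + 18599 = (8946 - 200) + 18599 = 8746 + 18599 = 27345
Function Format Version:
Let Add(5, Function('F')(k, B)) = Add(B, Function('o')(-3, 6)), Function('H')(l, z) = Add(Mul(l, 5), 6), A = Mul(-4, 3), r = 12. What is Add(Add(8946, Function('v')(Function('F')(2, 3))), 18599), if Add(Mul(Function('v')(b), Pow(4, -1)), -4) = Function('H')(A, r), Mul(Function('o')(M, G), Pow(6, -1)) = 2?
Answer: 27345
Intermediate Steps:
Function('o')(M, G) = 12 (Function('o')(M, G) = Mul(6, 2) = 12)
A = -12
Function('H')(l, z) = Add(6, Mul(5, l)) (Function('H')(l, z) = Add(Mul(5, l), 6) = Add(6, Mul(5, l)))
Function('F')(k, B) = Add(7, B) (Function('F')(k, B) = Add(-5, Add(B, 12)) = Add(-5, Add(12, B)) = Add(7, B))
Function('v')(b) = -200 (Function('v')(b) = Add(16, Mul(4, Add(6, Mul(5, -12)))) = Add(16, Mul(4, Add(6, -60))) = Add(16, Mul(4, -54)) = Add(16, -216) = -200)
Add(Add(8946, Function('v')(Function('F')(2, 3))), 18599) = Add(Add(8946, -200), 18599) = Add(8746, 18599) = 27345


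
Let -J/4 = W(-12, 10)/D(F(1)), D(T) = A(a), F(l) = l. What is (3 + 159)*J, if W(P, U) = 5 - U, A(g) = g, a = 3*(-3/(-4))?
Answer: 1440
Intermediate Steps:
a = 9/4 (a = 3*(-3*(-1/4)) = 3*(3/4) = 9/4 ≈ 2.2500)
D(T) = 9/4
J = 80/9 (J = -4*(5 - 1*10)/9/4 = -4*(5 - 10)*4/9 = -(-20)*4/9 = -4*(-20/9) = 80/9 ≈ 8.8889)
(3 + 159)*J = (3 + 159)*(80/9) = 162*(80/9) = 1440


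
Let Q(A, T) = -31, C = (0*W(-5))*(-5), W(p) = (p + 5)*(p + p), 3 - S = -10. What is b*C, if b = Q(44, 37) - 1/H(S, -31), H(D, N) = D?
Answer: 0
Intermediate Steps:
S = 13 (S = 3 - 1*(-10) = 3 + 10 = 13)
W(p) = 2*p*(5 + p) (W(p) = (5 + p)*(2*p) = 2*p*(5 + p))
C = 0 (C = (0*(2*(-5)*(5 - 5)))*(-5) = (0*(2*(-5)*0))*(-5) = (0*0)*(-5) = 0*(-5) = 0)
b = -404/13 (b = -31 - 1/13 = -404/13 ≈ -31.077)
b*C = -404/13*0 = 0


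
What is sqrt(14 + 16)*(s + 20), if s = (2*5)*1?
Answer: 30*sqrt(30) ≈ 164.32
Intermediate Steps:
s = 10 (s = 10*1 = 10)
sqrt(14 + 16)*(s + 20) = sqrt(14 + 16)*(10 + 20) = sqrt(30)*30 = 30*sqrt(30)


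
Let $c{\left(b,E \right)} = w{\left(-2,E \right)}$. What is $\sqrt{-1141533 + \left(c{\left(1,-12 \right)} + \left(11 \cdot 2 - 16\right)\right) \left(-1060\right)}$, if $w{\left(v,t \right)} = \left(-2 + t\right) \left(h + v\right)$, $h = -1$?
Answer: $i \sqrt{1192413} \approx 1092.0 i$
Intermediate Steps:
$w{\left(v,t \right)} = \left(-1 + v\right) \left(-2 + t\right)$ ($w{\left(v,t \right)} = \left(-2 + t\right) \left(-1 + v\right) = \left(-1 + v\right) \left(-2 + t\right)$)
$c{\left(b,E \right)} = 6 - 3 E$ ($c{\left(b,E \right)} = 2 - E - -4 + E \left(-2\right) = 2 - E + 4 - 2 E = 6 - 3 E$)
$\sqrt{-1141533 + \left(c{\left(1,-12 \right)} + \left(11 \cdot 2 - 16\right)\right) \left(-1060\right)} = \sqrt{-1141533 + \left(\left(6 - -36\right) + \left(11 \cdot 2 - 16\right)\right) \left(-1060\right)} = \sqrt{-1141533 + \left(\left(6 + 36\right) + \left(22 - 16\right)\right) \left(-1060\right)} = \sqrt{-1141533 + \left(42 + 6\right) \left(-1060\right)} = \sqrt{-1141533 + 48 \left(-1060\right)} = \sqrt{-1141533 - 50880} = \sqrt{-1192413} = i \sqrt{1192413}$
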